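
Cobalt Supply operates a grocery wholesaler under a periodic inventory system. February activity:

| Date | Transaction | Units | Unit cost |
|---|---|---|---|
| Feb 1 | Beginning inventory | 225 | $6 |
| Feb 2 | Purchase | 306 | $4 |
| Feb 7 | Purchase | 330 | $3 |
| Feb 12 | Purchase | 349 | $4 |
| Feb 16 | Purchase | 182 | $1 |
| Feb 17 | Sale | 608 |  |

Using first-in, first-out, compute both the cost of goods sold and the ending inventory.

Feb 17, 608 sold [FIFO — oldest first]: 225 @ $6 + 306 @ $4 + 77 @ $3 = $2,805
Ending inventory: 253 @ $3 + 349 @ $4 + 182 @ $1 = $2,337
Check: goods available $5,142 = COGS $2,805 + ending $2,337

COGS = $2,805; ending inventory = $2,337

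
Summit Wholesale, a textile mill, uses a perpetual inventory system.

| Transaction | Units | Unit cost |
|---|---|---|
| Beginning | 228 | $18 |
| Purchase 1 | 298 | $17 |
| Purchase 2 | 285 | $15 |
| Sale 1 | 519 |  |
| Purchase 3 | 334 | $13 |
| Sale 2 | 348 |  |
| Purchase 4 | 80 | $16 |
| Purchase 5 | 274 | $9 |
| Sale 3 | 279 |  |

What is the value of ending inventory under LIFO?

Sale 1 (519) [LIFO — newest first]: 285 @ $15 + 234 @ $17 = $8,253
Sale 2 (348) [LIFO — newest first]: 334 @ $13 + 14 @ $17 = $4,580
Sale 3 (279) [LIFO — newest first]: 274 @ $9 + 5 @ $16 = $2,546
Total COGS = $8,253 + $4,580 + $2,546 = $15,379
Ending inventory: 228 @ $18 + 50 @ $17 + 75 @ $16 = $6,154
Check: goods available $21,533 = COGS $15,379 + ending $6,154

Ending inventory = $6,154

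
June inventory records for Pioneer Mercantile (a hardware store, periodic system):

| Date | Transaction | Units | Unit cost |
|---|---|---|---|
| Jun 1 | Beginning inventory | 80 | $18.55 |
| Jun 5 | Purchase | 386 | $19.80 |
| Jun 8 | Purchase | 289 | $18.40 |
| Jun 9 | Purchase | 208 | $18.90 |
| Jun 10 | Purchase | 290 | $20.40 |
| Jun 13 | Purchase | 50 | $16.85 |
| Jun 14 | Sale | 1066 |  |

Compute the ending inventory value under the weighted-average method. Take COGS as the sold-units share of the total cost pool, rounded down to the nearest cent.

Ending inventory = $4,571.59

Jun 14, sell 1066: 1066/1303 × $25,134.10 → $20,562.51
Ending inventory (cost pool remaining) = $4,571.59
Check: goods available $25,134.10 = COGS $20,562.51 + ending $4,571.59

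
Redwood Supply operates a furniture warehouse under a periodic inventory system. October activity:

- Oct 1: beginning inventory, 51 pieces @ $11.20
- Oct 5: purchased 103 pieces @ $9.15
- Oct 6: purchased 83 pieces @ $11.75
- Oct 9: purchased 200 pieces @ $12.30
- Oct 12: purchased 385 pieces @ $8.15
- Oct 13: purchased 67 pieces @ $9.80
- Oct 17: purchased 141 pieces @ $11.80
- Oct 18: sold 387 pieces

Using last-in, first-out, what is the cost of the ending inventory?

Ending inventory = $6,627.80

Oct 18, 387 sold [LIFO — newest first]: 141 @ $11.80 + 67 @ $9.80 + 179 @ $8.15 = $3,779.25
Ending inventory: 51 @ $11.20 + 103 @ $9.15 + 83 @ $11.75 + 200 @ $12.30 + 206 @ $8.15 = $6,627.80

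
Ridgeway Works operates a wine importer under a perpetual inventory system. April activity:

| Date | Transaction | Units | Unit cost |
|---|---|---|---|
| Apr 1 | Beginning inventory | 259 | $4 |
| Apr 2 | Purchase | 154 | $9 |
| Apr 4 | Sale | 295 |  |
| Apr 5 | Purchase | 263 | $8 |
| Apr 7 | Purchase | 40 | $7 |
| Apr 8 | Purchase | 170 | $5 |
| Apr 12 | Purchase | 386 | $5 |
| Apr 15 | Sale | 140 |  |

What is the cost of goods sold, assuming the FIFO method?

Apr 4, 295 sold [FIFO — oldest first]: 259 @ $4 + 36 @ $9 = $1,360
Apr 15, 140 sold [FIFO — oldest first]: 118 @ $9 + 22 @ $8 = $1,238
Total COGS = $1,360 + $1,238 = $2,598
Ending inventory: 241 @ $8 + 40 @ $7 + 170 @ $5 + 386 @ $5 = $4,988

COGS = $2,598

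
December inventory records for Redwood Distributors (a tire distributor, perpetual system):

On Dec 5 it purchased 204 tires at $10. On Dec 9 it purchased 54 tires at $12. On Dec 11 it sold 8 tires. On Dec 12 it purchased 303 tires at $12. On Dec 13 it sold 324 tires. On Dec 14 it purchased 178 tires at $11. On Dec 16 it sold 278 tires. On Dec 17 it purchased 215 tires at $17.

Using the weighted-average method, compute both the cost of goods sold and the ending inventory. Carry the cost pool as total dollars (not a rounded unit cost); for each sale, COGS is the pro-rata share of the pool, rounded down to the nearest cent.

After Dec 5: 204 on hand, pool $2,040.00 (≈ $10.0000 each)
After Dec 9: 258 on hand, pool $2,688.00 (≈ $10.4186 each)
Dec 11, sell 8: 8/258 × $2,688.00 → $83.34
After Dec 12: 553 on hand, pool $6,240.66 (≈ $11.2851 each)
Dec 13, sell 324: 324/553 × $6,240.66 → $3,656.37
After Dec 14: 407 on hand, pool $4,542.29 (≈ $11.1604 each)
Dec 16, sell 278: 278/407 × $4,542.29 → $3,102.59
After Dec 17: 344 on hand, pool $5,094.70 (≈ $14.8102 each)
Total COGS = $83.34 + $3,656.37 + $3,102.59 = $6,842.30
Ending inventory (cost pool remaining) = $5,094.70

COGS = $6,842.30; ending inventory = $5,094.70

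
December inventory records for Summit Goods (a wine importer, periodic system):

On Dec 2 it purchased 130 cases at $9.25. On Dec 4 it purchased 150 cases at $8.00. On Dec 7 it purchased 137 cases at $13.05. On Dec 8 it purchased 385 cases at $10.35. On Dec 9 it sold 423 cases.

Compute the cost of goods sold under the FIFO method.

Dec 9, 423 sold [FIFO — oldest first]: 130 @ $9.25 + 150 @ $8.00 + 137 @ $13.05 + 6 @ $10.35 = $4,252.45
Ending inventory: 379 @ $10.35 = $3,922.65

COGS = $4,252.45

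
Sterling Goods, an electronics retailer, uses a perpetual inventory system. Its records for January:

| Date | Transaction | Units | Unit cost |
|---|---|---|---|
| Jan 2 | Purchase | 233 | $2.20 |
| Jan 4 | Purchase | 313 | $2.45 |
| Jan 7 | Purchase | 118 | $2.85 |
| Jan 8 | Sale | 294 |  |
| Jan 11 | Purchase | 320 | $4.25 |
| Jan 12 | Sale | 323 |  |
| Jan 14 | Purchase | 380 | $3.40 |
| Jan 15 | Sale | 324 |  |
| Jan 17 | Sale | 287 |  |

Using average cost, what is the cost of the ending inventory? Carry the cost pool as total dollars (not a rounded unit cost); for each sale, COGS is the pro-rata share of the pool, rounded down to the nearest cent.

After Jan 2: 233 on hand, pool $512.60 (≈ $2.2000 each)
After Jan 4: 546 on hand, pool $1,279.45 (≈ $2.3433 each)
After Jan 7: 664 on hand, pool $1,615.75 (≈ $2.4334 each)
Jan 8, sell 294: 294/664 × $1,615.75 → $715.40
After Jan 11: 690 on hand, pool $2,260.35 (≈ $3.2759 each)
Jan 12, sell 323: 323/690 × $2,260.35 → $1,058.10
After Jan 14: 747 on hand, pool $2,494.25 (≈ $3.3390 each)
Jan 15, sell 324: 324/747 × $2,494.25 → $1,081.84
Jan 17, sell 287: 287/423 × $1,412.41 → $958.30
Total COGS = $715.40 + $1,058.10 + $1,081.84 + $958.30 = $3,813.64
Ending inventory (cost pool remaining) = $454.11
Check: goods available $4,267.75 = COGS $3,813.64 + ending $454.11

Ending inventory = $454.11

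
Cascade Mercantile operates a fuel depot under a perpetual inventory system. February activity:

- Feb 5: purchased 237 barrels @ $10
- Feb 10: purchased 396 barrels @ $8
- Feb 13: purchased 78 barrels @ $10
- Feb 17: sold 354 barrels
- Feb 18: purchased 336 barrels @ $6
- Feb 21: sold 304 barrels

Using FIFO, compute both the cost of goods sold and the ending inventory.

Feb 17, 354 sold [FIFO — oldest first]: 237 @ $10 + 117 @ $8 = $3,306
Feb 21, 304 sold [FIFO — oldest first]: 279 @ $8 + 25 @ $10 = $2,482
Total COGS = $3,306 + $2,482 = $5,788
Ending inventory: 53 @ $10 + 336 @ $6 = $2,546
Check: goods available $8,334 = COGS $5,788 + ending $2,546

COGS = $5,788; ending inventory = $2,546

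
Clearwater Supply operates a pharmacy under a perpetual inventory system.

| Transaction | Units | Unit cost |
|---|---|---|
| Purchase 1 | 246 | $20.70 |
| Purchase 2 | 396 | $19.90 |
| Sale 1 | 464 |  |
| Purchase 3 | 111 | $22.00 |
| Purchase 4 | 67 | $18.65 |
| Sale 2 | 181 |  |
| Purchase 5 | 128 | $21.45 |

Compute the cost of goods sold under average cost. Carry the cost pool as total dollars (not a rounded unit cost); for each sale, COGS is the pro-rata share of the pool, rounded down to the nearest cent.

After Purchase 1: 246 on hand, pool $5,092.20 (≈ $20.7000 each)
After Purchase 2: 642 on hand, pool $12,972.60 (≈ $20.2065 each)
Sale 1, sell 464: 464/642 × $12,972.60 → $9,375.83
After Purchase 3: 289 on hand, pool $6,038.77 (≈ $20.8954 each)
After Purchase 4: 356 on hand, pool $7,288.32 (≈ $20.4728 each)
Sale 2, sell 181: 181/356 × $7,288.32 → $3,705.57
After Purchase 5: 303 on hand, pool $6,328.35 (≈ $20.8856 each)
Total COGS = $9,375.83 + $3,705.57 = $13,081.40
Ending inventory (cost pool remaining) = $6,328.35

COGS = $13,081.40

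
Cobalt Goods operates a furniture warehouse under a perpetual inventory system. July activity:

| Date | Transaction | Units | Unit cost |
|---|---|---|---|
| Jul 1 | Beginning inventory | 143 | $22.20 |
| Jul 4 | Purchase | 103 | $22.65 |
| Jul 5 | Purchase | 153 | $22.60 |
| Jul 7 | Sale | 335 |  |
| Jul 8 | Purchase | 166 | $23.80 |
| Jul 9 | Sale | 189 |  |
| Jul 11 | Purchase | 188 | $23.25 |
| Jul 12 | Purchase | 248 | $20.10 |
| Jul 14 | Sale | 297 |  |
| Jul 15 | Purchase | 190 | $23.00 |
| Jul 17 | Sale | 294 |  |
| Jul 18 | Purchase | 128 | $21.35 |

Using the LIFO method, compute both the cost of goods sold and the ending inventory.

Jul 7, 335 sold [LIFO — newest first]: 153 @ $22.60 + 103 @ $22.65 + 79 @ $22.20 = $7,544.55
Jul 9, 189 sold [LIFO — newest first]: 166 @ $23.80 + 23 @ $22.20 = $4,461.40
Jul 14, 297 sold [LIFO — newest first]: 248 @ $20.10 + 49 @ $23.25 = $6,124.05
Jul 17, 294 sold [LIFO — newest first]: 190 @ $23.00 + 104 @ $23.25 = $6,788.00
Total COGS = $7,544.55 + $4,461.40 + $6,124.05 + $6,788.00 = $24,918.00
Ending inventory: 41 @ $22.20 + 35 @ $23.25 + 128 @ $21.35 = $4,456.75

COGS = $24,918.00; ending inventory = $4,456.75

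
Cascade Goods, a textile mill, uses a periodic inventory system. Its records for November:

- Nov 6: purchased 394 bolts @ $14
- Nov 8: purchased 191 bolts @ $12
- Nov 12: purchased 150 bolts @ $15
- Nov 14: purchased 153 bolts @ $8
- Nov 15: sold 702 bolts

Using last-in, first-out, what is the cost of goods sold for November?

COGS = $8,678

Nov 15, 702 sold [LIFO — newest first]: 153 @ $8 + 150 @ $15 + 191 @ $12 + 208 @ $14 = $8,678
Ending inventory: 186 @ $14 = $2,604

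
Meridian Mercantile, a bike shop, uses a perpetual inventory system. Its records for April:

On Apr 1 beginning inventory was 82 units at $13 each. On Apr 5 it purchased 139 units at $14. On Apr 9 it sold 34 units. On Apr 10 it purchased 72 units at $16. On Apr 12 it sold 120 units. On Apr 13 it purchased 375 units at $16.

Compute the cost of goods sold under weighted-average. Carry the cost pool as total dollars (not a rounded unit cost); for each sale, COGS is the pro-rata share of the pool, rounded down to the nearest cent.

COGS = $2,177.95

After Apr 1: 82 on hand, pool $1,066.00 (≈ $13.0000 each)
After Apr 5: 221 on hand, pool $3,012.00 (≈ $13.6290 each)
Apr 9, sell 34: 34/221 × $3,012.00 → $463.38
After Apr 10: 259 on hand, pool $3,700.62 (≈ $14.2881 each)
Apr 12, sell 120: 120/259 × $3,700.62 → $1,714.57
After Apr 13: 514 on hand, pool $7,986.05 (≈ $15.5371 each)
Total COGS = $463.38 + $1,714.57 = $2,177.95
Ending inventory (cost pool remaining) = $7,986.05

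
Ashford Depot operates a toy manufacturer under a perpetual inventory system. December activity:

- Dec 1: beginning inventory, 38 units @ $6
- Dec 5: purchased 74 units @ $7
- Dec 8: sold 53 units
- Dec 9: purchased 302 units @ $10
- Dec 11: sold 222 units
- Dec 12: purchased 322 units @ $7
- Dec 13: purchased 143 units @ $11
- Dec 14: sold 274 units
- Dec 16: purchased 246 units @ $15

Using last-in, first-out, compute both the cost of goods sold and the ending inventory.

Dec 8, 53 sold [LIFO — newest first]: 53 @ $7 = $371
Dec 11, 222 sold [LIFO — newest first]: 222 @ $10 = $2,220
Dec 14, 274 sold [LIFO — newest first]: 143 @ $11 + 131 @ $7 = $2,490
Total COGS = $371 + $2,220 + $2,490 = $5,081
Ending inventory: 38 @ $6 + 21 @ $7 + 80 @ $10 + 191 @ $7 + 246 @ $15 = $6,202
Check: goods available $11,283 = COGS $5,081 + ending $6,202

COGS = $5,081; ending inventory = $6,202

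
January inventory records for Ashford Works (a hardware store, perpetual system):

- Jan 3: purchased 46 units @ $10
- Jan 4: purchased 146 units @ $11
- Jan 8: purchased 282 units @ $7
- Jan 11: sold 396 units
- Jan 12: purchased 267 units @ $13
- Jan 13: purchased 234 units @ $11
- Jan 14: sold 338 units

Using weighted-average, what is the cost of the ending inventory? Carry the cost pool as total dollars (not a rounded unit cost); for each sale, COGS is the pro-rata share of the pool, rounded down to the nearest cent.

After Jan 3: 46 on hand, pool $460.00 (≈ $10.0000 each)
After Jan 4: 192 on hand, pool $2,066.00 (≈ $10.7604 each)
After Jan 8: 474 on hand, pool $4,040.00 (≈ $8.5232 each)
Jan 11, sell 396: 396/474 × $4,040.00 → $3,375.18
After Jan 12: 345 on hand, pool $4,135.82 (≈ $11.9879 each)
After Jan 13: 579 on hand, pool $6,709.82 (≈ $11.5886 each)
Jan 14, sell 338: 338/579 × $6,709.82 → $3,916.95
Total COGS = $3,375.18 + $3,916.95 = $7,292.13
Ending inventory (cost pool remaining) = $2,792.87

Ending inventory = $2,792.87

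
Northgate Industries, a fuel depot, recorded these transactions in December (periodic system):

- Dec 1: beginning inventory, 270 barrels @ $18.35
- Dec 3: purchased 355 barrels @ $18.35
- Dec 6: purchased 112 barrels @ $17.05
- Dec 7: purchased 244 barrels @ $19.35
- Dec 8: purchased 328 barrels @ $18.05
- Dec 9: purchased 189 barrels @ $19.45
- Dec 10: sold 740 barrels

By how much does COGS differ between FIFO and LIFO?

$475.10

FIFO COGS: 270 @ $18.35 + 355 @ $18.35 + 112 @ $17.05 + 3 @ $19.35 = $13,436.40
LIFO COGS: 189 @ $19.45 + 328 @ $18.05 + 223 @ $19.35 = $13,911.50
Difference = |$13,436.40 − $13,911.50| = $475.10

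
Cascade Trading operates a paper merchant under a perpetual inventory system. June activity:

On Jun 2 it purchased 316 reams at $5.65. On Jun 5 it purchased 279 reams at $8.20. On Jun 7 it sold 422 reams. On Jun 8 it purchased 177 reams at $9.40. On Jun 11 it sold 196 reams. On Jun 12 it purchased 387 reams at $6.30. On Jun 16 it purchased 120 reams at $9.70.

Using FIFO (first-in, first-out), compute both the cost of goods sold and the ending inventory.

COGS = $4,289.40; ending inventory = $5,049.70

Jun 7, 422 sold [FIFO — oldest first]: 316 @ $5.65 + 106 @ $8.20 = $2,654.60
Jun 11, 196 sold [FIFO — oldest first]: 173 @ $8.20 + 23 @ $9.40 = $1,634.80
Total COGS = $2,654.60 + $1,634.80 = $4,289.40
Ending inventory: 154 @ $9.40 + 387 @ $6.30 + 120 @ $9.70 = $5,049.70
Check: goods available $9,339.10 = COGS $4,289.40 + ending $5,049.70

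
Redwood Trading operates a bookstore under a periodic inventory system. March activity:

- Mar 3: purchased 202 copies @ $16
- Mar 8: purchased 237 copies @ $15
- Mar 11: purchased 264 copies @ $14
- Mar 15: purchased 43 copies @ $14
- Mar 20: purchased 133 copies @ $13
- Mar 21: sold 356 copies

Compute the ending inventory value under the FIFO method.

Mar 21, 356 sold [FIFO — oldest first]: 202 @ $16 + 154 @ $15 = $5,542
Ending inventory: 83 @ $15 + 264 @ $14 + 43 @ $14 + 133 @ $13 = $7,272

Ending inventory = $7,272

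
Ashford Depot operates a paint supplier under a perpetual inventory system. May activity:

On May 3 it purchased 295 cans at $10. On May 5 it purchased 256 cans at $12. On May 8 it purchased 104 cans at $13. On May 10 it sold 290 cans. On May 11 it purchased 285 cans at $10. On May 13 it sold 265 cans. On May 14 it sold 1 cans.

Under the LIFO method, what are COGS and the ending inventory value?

May 10, 290 sold [LIFO — newest first]: 104 @ $13 + 186 @ $12 = $3,584
May 13, 265 sold [LIFO — newest first]: 265 @ $10 = $2,650
May 14, 1 sold [LIFO — newest first]: 1 @ $10 = $10
Total COGS = $3,584 + $2,650 + $10 = $6,244
Ending inventory: 295 @ $10 + 70 @ $12 + 19 @ $10 = $3,980
Check: goods available $10,224 = COGS $6,244 + ending $3,980

COGS = $6,244; ending inventory = $3,980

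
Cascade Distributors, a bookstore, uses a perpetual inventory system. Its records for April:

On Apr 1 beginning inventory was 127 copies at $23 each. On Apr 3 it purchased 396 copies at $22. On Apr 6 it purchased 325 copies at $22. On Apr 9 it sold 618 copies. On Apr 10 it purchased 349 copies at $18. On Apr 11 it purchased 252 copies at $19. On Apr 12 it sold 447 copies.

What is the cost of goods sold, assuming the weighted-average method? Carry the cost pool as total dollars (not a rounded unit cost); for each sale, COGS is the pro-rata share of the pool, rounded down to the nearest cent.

COGS = $22,383.50

After Apr 1: 127 on hand, pool $2,921.00 (≈ $23.0000 each)
After Apr 3: 523 on hand, pool $11,633.00 (≈ $22.2428 each)
After Apr 6: 848 on hand, pool $18,783.00 (≈ $22.1498 each)
Apr 9, sell 618: 618/848 × $18,783.00 → $13,688.55
After Apr 10: 579 on hand, pool $11,376.45 (≈ $19.6484 each)
After Apr 11: 831 on hand, pool $16,164.45 (≈ $19.4518 each)
Apr 12, sell 447: 447/831 × $16,164.45 → $8,694.95
Total COGS = $13,688.55 + $8,694.95 = $22,383.50
Ending inventory (cost pool remaining) = $7,469.50
Check: goods available $29,853.00 = COGS $22,383.50 + ending $7,469.50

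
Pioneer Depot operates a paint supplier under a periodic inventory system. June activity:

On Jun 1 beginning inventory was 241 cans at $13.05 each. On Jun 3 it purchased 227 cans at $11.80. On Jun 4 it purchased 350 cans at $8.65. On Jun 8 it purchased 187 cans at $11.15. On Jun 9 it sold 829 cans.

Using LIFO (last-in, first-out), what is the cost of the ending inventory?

Ending inventory = $2,296.80

Jun 9, 829 sold [LIFO — newest first]: 187 @ $11.15 + 350 @ $8.65 + 227 @ $11.80 + 65 @ $13.05 = $8,639.40
Ending inventory: 176 @ $13.05 = $2,296.80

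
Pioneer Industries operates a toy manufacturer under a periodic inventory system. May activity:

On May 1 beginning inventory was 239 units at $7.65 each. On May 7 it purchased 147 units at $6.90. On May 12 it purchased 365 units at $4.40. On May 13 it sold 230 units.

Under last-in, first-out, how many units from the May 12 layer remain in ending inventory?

May 13, 230 sold [LIFO — newest first]: 230 @ $4.40 = $1,012.00
Ending inventory: 239 @ $7.65 + 147 @ $6.90 + 135 @ $4.40 = $3,436.65

135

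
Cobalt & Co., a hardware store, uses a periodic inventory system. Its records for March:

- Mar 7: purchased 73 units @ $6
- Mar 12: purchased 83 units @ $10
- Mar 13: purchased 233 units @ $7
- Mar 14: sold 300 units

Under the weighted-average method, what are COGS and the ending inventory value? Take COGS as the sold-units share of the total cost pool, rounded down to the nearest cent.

COGS = $2,235.73; ending inventory = $663.27

Mar 14, sell 300: 300/389 × $2,899.00 → $2,235.73
Ending inventory (cost pool remaining) = $663.27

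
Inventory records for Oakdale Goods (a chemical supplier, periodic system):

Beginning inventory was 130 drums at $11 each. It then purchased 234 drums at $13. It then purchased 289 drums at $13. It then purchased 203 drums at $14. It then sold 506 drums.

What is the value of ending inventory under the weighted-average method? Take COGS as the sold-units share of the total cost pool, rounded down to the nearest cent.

Sale 1, sell 506: 506/856 × $11,071.00 → $6,544.30
Ending inventory (cost pool remaining) = $4,526.70

Ending inventory = $4,526.70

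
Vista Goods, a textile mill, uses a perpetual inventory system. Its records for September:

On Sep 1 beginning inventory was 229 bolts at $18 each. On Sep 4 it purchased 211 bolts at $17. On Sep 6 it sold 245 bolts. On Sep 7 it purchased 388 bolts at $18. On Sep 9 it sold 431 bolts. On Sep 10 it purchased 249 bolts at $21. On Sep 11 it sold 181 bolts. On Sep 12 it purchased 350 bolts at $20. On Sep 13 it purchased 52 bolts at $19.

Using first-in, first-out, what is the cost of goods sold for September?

COGS = $15,302

Sep 6, 245 sold [FIFO — oldest first]: 229 @ $18 + 16 @ $17 = $4,394
Sep 9, 431 sold [FIFO — oldest first]: 195 @ $17 + 236 @ $18 = $7,563
Sep 11, 181 sold [FIFO — oldest first]: 152 @ $18 + 29 @ $21 = $3,345
Total COGS = $4,394 + $7,563 + $3,345 = $15,302
Ending inventory: 220 @ $21 + 350 @ $20 + 52 @ $19 = $12,608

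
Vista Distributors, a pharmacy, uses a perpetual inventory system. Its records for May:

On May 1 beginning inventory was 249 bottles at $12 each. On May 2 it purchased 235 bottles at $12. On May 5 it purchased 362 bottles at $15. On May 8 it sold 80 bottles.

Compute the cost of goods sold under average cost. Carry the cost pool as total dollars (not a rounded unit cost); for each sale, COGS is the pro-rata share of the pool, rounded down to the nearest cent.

COGS = $1,062.69

After May 1: 249 on hand, pool $2,988.00 (≈ $12.0000 each)
After May 2: 484 on hand, pool $5,808.00 (≈ $12.0000 each)
After May 5: 846 on hand, pool $11,238.00 (≈ $13.2837 each)
May 8, sell 80: 80/846 × $11,238.00 → $1,062.69
Ending inventory (cost pool remaining) = $10,175.31
Check: goods available $11,238.00 = COGS $1,062.69 + ending $10,175.31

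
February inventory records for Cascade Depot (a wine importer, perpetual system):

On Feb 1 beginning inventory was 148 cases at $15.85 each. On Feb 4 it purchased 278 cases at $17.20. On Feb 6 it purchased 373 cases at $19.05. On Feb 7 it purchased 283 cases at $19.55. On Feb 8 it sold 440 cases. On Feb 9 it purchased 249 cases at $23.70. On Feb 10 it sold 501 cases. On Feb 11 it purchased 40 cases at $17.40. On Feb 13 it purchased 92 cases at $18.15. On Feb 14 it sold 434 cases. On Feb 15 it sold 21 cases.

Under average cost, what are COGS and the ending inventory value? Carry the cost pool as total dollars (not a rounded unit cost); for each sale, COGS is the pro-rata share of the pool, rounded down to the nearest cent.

After Feb 1: 148 on hand, pool $2,345.80 (≈ $15.8500 each)
After Feb 4: 426 on hand, pool $7,127.40 (≈ $16.7310 each)
After Feb 6: 799 on hand, pool $14,233.05 (≈ $17.8136 each)
After Feb 7: 1082 on hand, pool $19,765.70 (≈ $18.2677 each)
Feb 8, sell 440: 440/1082 × $19,765.70 → $8,037.80
After Feb 9: 891 on hand, pool $17,629.20 (≈ $19.7859 each)
Feb 10, sell 501: 501/891 × $17,629.20 → $9,912.71
After Feb 11: 430 on hand, pool $8,412.49 (≈ $19.5639 each)
After Feb 13: 522 on hand, pool $10,082.29 (≈ $19.3147 each)
Feb 14, sell 434: 434/522 × $10,082.29 → $8,382.59
Feb 15, sell 21: 21/88 × $1,699.70 → $405.61
Total COGS = $8,037.80 + $9,912.71 + $8,382.59 + $405.61 = $26,738.71
Ending inventory (cost pool remaining) = $1,294.09
Check: goods available $28,032.80 = COGS $26,738.71 + ending $1,294.09

COGS = $26,738.71; ending inventory = $1,294.09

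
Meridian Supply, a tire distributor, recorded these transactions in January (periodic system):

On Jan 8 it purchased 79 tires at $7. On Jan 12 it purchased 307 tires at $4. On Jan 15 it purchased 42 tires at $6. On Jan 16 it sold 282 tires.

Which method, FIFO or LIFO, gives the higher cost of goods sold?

FIFO

FIFO COGS: 79 @ $7 + 203 @ $4 = $1,365
LIFO COGS: 42 @ $6 + 240 @ $4 = $1,212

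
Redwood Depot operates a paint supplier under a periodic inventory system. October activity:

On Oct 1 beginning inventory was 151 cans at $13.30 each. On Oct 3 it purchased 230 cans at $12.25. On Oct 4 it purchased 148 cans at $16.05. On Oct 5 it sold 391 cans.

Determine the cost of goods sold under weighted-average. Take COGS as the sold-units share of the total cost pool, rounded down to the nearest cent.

Oct 5, sell 391: 391/529 × $7,201.20 → $5,322.62
Ending inventory (cost pool remaining) = $1,878.58
Check: goods available $7,201.20 = COGS $5,322.62 + ending $1,878.58

COGS = $5,322.62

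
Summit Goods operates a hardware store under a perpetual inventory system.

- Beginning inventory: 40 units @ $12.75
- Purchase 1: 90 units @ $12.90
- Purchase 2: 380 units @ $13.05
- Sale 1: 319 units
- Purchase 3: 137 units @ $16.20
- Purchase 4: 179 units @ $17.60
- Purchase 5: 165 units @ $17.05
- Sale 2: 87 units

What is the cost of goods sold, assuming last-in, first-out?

Sale 1 (319) [LIFO — newest first]: 319 @ $13.05 = $4,162.95
Sale 2 (87) [LIFO — newest first]: 87 @ $17.05 = $1,483.35
Total COGS = $4,162.95 + $1,483.35 = $5,646.30
Ending inventory: 40 @ $12.75 + 90 @ $12.90 + 61 @ $13.05 + 137 @ $16.20 + 179 @ $17.60 + 78 @ $17.05 = $9,166.75
Check: goods available $14,813.05 = COGS $5,646.30 + ending $9,166.75

COGS = $5,646.30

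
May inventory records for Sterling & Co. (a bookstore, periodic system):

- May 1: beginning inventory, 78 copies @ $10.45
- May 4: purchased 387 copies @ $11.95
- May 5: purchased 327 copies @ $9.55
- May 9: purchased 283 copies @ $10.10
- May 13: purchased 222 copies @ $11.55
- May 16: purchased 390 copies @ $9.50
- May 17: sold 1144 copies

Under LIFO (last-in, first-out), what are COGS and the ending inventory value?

COGS = $11,505.35; ending inventory = $6,184.65

May 17, 1144 sold [LIFO — newest first]: 390 @ $9.50 + 222 @ $11.55 + 283 @ $10.10 + 249 @ $9.55 = $11,505.35
Ending inventory: 78 @ $10.45 + 387 @ $11.95 + 78 @ $9.55 = $6,184.65
Check: goods available $17,690.00 = COGS $11,505.35 + ending $6,184.65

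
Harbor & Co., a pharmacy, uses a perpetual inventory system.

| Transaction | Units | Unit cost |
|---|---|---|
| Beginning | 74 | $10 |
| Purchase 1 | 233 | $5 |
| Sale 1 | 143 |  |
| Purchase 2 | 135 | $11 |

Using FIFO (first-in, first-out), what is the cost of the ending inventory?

Sale 1 (143) [FIFO — oldest first]: 74 @ $10 + 69 @ $5 = $1,085
Ending inventory: 164 @ $5 + 135 @ $11 = $2,305
Check: goods available $3,390 = COGS $1,085 + ending $2,305

Ending inventory = $2,305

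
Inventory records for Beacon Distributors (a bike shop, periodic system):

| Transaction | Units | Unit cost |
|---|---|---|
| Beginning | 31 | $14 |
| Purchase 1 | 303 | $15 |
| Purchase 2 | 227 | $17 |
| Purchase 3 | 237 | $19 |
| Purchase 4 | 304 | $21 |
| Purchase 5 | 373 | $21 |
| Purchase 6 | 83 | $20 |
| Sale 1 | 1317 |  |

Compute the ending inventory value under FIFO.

Sale 1 (1317) [FIFO — oldest first]: 31 @ $14 + 303 @ $15 + 227 @ $17 + 237 @ $19 + 304 @ $21 + 215 @ $21 = $24,240
Ending inventory: 158 @ $21 + 83 @ $20 = $4,978
Check: goods available $29,218 = COGS $24,240 + ending $4,978

Ending inventory = $4,978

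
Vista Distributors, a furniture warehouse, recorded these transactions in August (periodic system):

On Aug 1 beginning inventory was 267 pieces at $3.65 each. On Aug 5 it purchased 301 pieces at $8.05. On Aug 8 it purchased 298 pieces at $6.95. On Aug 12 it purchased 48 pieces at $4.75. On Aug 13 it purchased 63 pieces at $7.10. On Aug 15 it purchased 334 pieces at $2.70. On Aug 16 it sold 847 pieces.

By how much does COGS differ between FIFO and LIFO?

$851.25

FIFO COGS: 267 @ $3.65 + 301 @ $8.05 + 279 @ $6.95 = $5,336.65
LIFO COGS: 334 @ $2.70 + 63 @ $7.10 + 48 @ $4.75 + 298 @ $6.95 + 104 @ $8.05 = $4,485.40
Difference = |$5,336.65 − $4,485.40| = $851.25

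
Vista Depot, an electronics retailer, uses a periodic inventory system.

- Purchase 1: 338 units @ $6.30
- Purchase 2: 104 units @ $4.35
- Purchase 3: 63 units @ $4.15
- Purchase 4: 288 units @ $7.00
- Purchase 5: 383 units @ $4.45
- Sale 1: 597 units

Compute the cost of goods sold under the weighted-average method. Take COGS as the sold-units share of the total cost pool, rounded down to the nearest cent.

COGS = $3,332.03

Sale 1, sell 597: 597/1176 × $6,563.60 → $3,332.03
Ending inventory (cost pool remaining) = $3,231.57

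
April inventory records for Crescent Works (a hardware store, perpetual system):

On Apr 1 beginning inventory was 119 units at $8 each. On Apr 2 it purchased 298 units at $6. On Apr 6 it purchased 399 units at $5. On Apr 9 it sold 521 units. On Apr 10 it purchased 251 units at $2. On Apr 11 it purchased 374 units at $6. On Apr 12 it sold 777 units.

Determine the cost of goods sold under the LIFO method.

COGS = $6,385

Apr 9, 521 sold [LIFO — newest first]: 399 @ $5 + 122 @ $6 = $2,727
Apr 12, 777 sold [LIFO — newest first]: 374 @ $6 + 251 @ $2 + 152 @ $6 = $3,658
Total COGS = $2,727 + $3,658 = $6,385
Ending inventory: 119 @ $8 + 24 @ $6 = $1,096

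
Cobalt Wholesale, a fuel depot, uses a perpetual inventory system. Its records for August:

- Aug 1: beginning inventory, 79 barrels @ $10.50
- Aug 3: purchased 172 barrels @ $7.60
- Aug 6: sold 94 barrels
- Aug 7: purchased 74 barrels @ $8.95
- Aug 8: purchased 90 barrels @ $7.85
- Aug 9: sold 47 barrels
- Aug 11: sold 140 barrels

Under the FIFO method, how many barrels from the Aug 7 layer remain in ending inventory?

44

Aug 6, 94 sold [FIFO — oldest first]: 79 @ $10.50 + 15 @ $7.60 = $943.50
Aug 9, 47 sold [FIFO — oldest first]: 47 @ $7.60 = $357.20
Aug 11, 140 sold [FIFO — oldest first]: 110 @ $7.60 + 30 @ $8.95 = $1,104.50
Total COGS = $943.50 + $357.20 + $1,104.50 = $2,405.20
Ending inventory: 44 @ $8.95 + 90 @ $7.85 = $1,100.30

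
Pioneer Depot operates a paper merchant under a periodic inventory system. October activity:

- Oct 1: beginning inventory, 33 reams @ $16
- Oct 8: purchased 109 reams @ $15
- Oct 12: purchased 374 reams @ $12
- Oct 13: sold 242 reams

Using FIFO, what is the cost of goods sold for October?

COGS = $3,363

Oct 13, 242 sold [FIFO — oldest first]: 33 @ $16 + 109 @ $15 + 100 @ $12 = $3,363
Ending inventory: 274 @ $12 = $3,288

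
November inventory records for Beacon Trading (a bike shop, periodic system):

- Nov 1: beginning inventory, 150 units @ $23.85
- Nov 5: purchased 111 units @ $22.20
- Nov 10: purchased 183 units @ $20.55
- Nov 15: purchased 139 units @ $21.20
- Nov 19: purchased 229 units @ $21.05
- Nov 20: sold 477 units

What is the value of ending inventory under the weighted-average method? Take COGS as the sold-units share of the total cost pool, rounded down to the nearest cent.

Ending inventory = $7,248.55

Nov 20, sell 477: 477/812 × $17,569.60 → $10,321.05
Ending inventory (cost pool remaining) = $7,248.55
Check: goods available $17,569.60 = COGS $10,321.05 + ending $7,248.55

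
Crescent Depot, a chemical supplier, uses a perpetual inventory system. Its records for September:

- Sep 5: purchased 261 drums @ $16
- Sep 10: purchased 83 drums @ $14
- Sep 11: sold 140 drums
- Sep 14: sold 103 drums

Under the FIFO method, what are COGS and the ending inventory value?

Sep 11, 140 sold [FIFO — oldest first]: 140 @ $16 = $2,240
Sep 14, 103 sold [FIFO — oldest first]: 103 @ $16 = $1,648
Total COGS = $2,240 + $1,648 = $3,888
Ending inventory: 18 @ $16 + 83 @ $14 = $1,450

COGS = $3,888; ending inventory = $1,450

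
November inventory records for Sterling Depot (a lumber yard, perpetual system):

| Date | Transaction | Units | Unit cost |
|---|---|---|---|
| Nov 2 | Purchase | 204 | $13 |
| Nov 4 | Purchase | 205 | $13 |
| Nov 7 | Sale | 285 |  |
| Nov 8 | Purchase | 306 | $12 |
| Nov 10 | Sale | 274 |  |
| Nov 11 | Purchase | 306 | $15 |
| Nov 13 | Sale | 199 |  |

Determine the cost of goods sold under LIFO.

Nov 7, 285 sold [LIFO — newest first]: 205 @ $13 + 80 @ $13 = $3,705
Nov 10, 274 sold [LIFO — newest first]: 274 @ $12 = $3,288
Nov 13, 199 sold [LIFO — newest first]: 199 @ $15 = $2,985
Total COGS = $3,705 + $3,288 + $2,985 = $9,978
Ending inventory: 124 @ $13 + 32 @ $12 + 107 @ $15 = $3,601

COGS = $9,978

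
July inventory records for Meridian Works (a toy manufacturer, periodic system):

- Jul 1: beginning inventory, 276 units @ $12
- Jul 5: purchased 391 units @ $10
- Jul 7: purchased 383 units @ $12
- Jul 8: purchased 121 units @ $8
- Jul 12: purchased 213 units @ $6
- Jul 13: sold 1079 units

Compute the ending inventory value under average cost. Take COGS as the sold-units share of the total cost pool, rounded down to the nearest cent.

Jul 13, sell 1079: 1079/1384 × $14,064.00 → $10,964.63
Ending inventory (cost pool remaining) = $3,099.37

Ending inventory = $3,099.37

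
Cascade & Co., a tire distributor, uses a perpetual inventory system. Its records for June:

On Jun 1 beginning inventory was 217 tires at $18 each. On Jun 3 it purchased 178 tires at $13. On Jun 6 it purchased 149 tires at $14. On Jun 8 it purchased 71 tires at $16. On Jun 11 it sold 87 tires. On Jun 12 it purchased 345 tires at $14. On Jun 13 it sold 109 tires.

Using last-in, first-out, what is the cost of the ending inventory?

Ending inventory = $11,386

Jun 11, 87 sold [LIFO — newest first]: 71 @ $16 + 16 @ $14 = $1,360
Jun 13, 109 sold [LIFO — newest first]: 109 @ $14 = $1,526
Total COGS = $1,360 + $1,526 = $2,886
Ending inventory: 217 @ $18 + 178 @ $13 + 133 @ $14 + 236 @ $14 = $11,386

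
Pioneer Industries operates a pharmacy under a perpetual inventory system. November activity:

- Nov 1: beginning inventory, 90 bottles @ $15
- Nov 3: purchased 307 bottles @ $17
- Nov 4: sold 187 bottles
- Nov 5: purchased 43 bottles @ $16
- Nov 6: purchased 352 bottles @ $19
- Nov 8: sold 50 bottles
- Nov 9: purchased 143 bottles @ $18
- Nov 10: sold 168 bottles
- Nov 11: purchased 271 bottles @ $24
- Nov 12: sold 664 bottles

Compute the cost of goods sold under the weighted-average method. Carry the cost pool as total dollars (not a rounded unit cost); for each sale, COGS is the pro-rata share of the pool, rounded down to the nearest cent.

COGS = $20,283.56

After Nov 1: 90 on hand, pool $1,350.00 (≈ $15.0000 each)
After Nov 3: 397 on hand, pool $6,569.00 (≈ $16.5466 each)
Nov 4, sell 187: 187/397 × $6,569.00 → $3,094.21
After Nov 5: 253 on hand, pool $4,162.79 (≈ $16.4537 each)
After Nov 6: 605 on hand, pool $10,850.79 (≈ $17.9352 each)
Nov 8, sell 50: 50/605 × $10,850.79 → $896.75
After Nov 9: 698 on hand, pool $12,528.04 (≈ $17.9485 each)
Nov 10, sell 168: 168/698 × $12,528.04 → $3,015.34
After Nov 11: 801 on hand, pool $16,016.70 (≈ $19.9959 each)
Nov 12, sell 664: 664/801 × $16,016.70 → $13,277.26
Total COGS = $3,094.21 + $896.75 + $3,015.34 + $13,277.26 = $20,283.56
Ending inventory (cost pool remaining) = $2,739.44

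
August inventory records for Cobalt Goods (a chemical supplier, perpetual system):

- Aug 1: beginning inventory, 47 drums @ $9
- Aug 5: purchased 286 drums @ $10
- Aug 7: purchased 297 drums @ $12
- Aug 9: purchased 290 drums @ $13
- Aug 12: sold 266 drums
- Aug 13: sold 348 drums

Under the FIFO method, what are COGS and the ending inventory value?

Aug 12, 266 sold [FIFO — oldest first]: 47 @ $9 + 219 @ $10 = $2,613
Aug 13, 348 sold [FIFO — oldest first]: 67 @ $10 + 281 @ $12 = $4,042
Total COGS = $2,613 + $4,042 = $6,655
Ending inventory: 16 @ $12 + 290 @ $13 = $3,962
Check: goods available $10,617 = COGS $6,655 + ending $3,962

COGS = $6,655; ending inventory = $3,962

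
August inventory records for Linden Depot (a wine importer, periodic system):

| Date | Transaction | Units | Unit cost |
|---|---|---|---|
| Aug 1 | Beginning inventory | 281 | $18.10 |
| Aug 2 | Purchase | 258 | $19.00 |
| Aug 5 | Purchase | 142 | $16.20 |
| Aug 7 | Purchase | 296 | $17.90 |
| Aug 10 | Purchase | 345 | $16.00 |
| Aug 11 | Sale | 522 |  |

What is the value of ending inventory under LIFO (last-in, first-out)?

Ending inventory = $14,418.60

Aug 11, 522 sold [LIFO — newest first]: 345 @ $16.00 + 177 @ $17.90 = $8,688.30
Ending inventory: 281 @ $18.10 + 258 @ $19.00 + 142 @ $16.20 + 119 @ $17.90 = $14,418.60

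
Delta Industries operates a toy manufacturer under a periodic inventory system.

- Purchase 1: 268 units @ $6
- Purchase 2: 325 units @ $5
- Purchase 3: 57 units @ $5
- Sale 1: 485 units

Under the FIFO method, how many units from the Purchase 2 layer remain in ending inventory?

108

Sale 1 (485) [FIFO — oldest first]: 268 @ $6 + 217 @ $5 = $2,693
Ending inventory: 108 @ $5 + 57 @ $5 = $825
Check: goods available $3,518 = COGS $2,693 + ending $825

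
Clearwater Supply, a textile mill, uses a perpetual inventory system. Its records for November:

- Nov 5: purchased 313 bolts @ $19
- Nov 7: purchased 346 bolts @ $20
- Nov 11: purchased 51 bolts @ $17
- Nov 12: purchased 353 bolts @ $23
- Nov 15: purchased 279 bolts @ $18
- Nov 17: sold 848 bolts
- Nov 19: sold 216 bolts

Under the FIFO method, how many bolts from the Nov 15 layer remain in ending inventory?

278

Nov 17, 848 sold [FIFO — oldest first]: 313 @ $19 + 346 @ $20 + 51 @ $17 + 138 @ $23 = $16,908
Nov 19, 216 sold [FIFO — oldest first]: 215 @ $23 + 1 @ $18 = $4,963
Total COGS = $16,908 + $4,963 = $21,871
Ending inventory: 278 @ $18 = $5,004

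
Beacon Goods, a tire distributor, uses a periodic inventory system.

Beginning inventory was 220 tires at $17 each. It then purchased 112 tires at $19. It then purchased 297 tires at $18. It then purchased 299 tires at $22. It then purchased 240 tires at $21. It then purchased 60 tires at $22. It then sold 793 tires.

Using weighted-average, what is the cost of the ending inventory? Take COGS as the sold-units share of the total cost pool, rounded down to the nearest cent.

Ending inventory = $8,555.48

Sale 1, sell 793: 793/1228 × $24,152.00 → $15,596.52
Ending inventory (cost pool remaining) = $8,555.48
Check: goods available $24,152.00 = COGS $15,596.52 + ending $8,555.48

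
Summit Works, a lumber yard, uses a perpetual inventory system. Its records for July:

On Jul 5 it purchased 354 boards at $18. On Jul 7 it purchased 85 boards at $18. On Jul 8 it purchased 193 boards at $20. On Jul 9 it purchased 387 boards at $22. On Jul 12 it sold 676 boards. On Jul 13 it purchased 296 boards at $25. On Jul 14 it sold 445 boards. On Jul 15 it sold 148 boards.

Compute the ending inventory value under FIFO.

Ending inventory = $1,150

Jul 12, 676 sold [FIFO — oldest first]: 354 @ $18 + 85 @ $18 + 193 @ $20 + 44 @ $22 = $12,730
Jul 14, 445 sold [FIFO — oldest first]: 343 @ $22 + 102 @ $25 = $10,096
Jul 15, 148 sold [FIFO — oldest first]: 148 @ $25 = $3,700
Total COGS = $12,730 + $10,096 + $3,700 = $26,526
Ending inventory: 46 @ $25 = $1,150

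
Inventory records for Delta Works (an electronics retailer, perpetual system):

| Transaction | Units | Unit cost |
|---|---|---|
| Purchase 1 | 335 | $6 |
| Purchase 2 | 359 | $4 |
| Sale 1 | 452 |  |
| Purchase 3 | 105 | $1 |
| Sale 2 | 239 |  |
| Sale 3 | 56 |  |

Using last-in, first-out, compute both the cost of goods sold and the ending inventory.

COGS = $3,239; ending inventory = $312

Sale 1 (452) [LIFO — newest first]: 359 @ $4 + 93 @ $6 = $1,994
Sale 2 (239) [LIFO — newest first]: 105 @ $1 + 134 @ $6 = $909
Sale 3 (56) [LIFO — newest first]: 56 @ $6 = $336
Total COGS = $1,994 + $909 + $336 = $3,239
Ending inventory: 52 @ $6 = $312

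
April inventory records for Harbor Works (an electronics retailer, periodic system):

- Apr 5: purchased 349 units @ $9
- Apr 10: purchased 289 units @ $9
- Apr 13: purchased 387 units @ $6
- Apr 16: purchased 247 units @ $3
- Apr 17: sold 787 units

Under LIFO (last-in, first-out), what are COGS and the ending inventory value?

COGS = $4,440; ending inventory = $4,365

Apr 17, 787 sold [LIFO — newest first]: 247 @ $3 + 387 @ $6 + 153 @ $9 = $4,440
Ending inventory: 349 @ $9 + 136 @ $9 = $4,365
Check: goods available $8,805 = COGS $4,440 + ending $4,365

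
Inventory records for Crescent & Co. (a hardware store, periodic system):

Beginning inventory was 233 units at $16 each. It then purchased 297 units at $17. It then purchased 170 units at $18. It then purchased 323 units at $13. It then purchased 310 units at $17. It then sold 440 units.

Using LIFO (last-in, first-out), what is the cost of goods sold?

COGS = $6,960

Sale 1 (440) [LIFO — newest first]: 310 @ $17 + 130 @ $13 = $6,960
Ending inventory: 233 @ $16 + 297 @ $17 + 170 @ $18 + 193 @ $13 = $14,346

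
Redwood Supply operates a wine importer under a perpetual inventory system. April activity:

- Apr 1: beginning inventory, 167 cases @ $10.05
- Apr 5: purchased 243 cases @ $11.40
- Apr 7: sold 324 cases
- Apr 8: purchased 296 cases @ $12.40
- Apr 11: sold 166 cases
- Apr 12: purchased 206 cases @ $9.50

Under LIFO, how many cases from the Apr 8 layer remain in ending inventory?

130

Apr 7, 324 sold [LIFO — newest first]: 243 @ $11.40 + 81 @ $10.05 = $3,584.25
Apr 11, 166 sold [LIFO — newest first]: 166 @ $12.40 = $2,058.40
Total COGS = $3,584.25 + $2,058.40 = $5,642.65
Ending inventory: 86 @ $10.05 + 130 @ $12.40 + 206 @ $9.50 = $4,433.30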